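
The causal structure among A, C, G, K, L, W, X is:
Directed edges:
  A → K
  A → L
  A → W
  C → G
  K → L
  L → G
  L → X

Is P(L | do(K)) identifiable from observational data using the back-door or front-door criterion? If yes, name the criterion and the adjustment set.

P(L|do(K)): backdoor, adjust for {A}.

desc(K)\{K}={G,L,X}; candidates ⊆ {A,C,W}.
size 0: {}; under {} K still reaches {A,G,L,W,X} ∋ L.
{A}: K⊥L given {A} in G with K→· removed — back-door holds.
P(L|do(K)) = Σ_{A} P(L|K,A)·P(A).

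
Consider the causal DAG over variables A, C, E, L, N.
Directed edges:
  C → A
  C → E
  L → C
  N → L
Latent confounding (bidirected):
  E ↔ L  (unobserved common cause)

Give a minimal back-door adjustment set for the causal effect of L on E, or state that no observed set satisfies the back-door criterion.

L→E: no observed back-door set.

desc(L)\{L}={A,C,E}; candidates ⊆ {N}.
L↔E: latent back-door arc(s) into L.
size 0: {}; under {} L still reaches {E,N} ∋ E.
size 1: {N}; under {N} L still reaches {E} ∋ E.
L↔E cannot be blocked by any observed set — no back-door set.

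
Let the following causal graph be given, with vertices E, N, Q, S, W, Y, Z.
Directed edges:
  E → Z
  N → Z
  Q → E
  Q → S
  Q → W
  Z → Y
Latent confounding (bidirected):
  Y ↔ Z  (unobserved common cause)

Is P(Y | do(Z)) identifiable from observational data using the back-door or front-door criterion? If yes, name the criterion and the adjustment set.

P(Y|do(Z)): not identifiable (no BD/FD set).

desc(Z)\{Z}={Y}; candidates ⊆ {E,N,Q,S,W}.
Z↔Y: latent back-door arc(s) into Z.
size 0: {}; under {} Z still reaches {E,N,Q,S,W,Y} ∋ Y.
size 1: {E}, {N}, {Q} …(+2); under {E} Z still reaches {N,Y} ∋ Y.
size 2: {E,N}, {E,Q}, {E,S} …(+7); under {E,N} Z still reaches {Y} ∋ Y.
Z↔Y cannot be blocked by any observed set — no back-door set.
No mediator lies on a directed Z→…→Y path.
Neither criterion identifies P(Y|do(Z)) in this graph.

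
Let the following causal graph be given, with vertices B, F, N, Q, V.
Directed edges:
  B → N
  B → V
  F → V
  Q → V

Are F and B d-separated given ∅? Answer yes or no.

Bayes-Ball from F | ∅ reaches {V}.
B ∉ reach(F|∅) ⇒ F ⊥ B | ∅.

Yes — F ⊥ B | ∅.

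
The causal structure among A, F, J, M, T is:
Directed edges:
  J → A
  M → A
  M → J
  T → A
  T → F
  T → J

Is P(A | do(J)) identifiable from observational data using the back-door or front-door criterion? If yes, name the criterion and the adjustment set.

desc(J)\{J}={A}; candidates ⊆ {F,M,T}.
size 0: {}; under {} J still reaches {A,F,M,T} ∋ A.
size 1: {F}, {M}, {T}; under {F} J still reaches {A,M,T} ∋ A.
{M,T}: J⊥A given {M,T} in G with J→· removed — back-door holds.
P(A|do(J)) = Σ_{M,T} P(A|J,M,T)·P(M,T).

P(A|do(J)): backdoor, adjust for {M, T}.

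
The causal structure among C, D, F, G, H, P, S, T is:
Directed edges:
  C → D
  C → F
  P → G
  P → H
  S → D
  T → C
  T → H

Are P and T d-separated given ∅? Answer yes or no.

Yes — P ⊥ T | ∅.

Bayes-Ball from P | ∅ reaches {G,H}.
T ∉ reach(P|∅) ⇒ P ⊥ T | ∅.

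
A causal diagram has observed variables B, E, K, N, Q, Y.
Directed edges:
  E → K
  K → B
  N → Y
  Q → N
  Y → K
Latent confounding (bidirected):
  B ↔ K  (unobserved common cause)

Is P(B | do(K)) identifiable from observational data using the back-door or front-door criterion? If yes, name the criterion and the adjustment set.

desc(K)\{K}={B}; candidates ⊆ {E,N,Q,Y}.
K↔B: latent back-door arc(s) into K.
size 0: {}; under {} K still reaches {B,E,N,Q,Y} ∋ B.
size 1: {E}, {N}, {Q} …(+1); under {E} K still reaches {B,N,Q,Y} ∋ B.
size 2: {E,N}, {E,Q}, {E,Y} …(+3); under {E,N} K still reaches {B,Y} ∋ B.
K↔B cannot be blocked by any observed set — no back-door set.
No mediator lies on a directed K→…→B path.
Neither criterion identifies P(B|do(K)) in this graph.

P(B|do(K)): not identifiable (no BD/FD set).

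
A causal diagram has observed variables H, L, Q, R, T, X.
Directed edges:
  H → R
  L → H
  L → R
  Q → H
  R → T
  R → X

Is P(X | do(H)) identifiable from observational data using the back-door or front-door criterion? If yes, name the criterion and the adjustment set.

desc(H)\{H}={R,T,X}; candidates ⊆ {L,Q}.
size 0: {}; under {} H still reaches {L,Q,R,T,X} ∋ X.
{L}: H⊥X given {L} in G with H→· removed — back-door holds.
P(X|do(H)) = Σ_{L} P(X|H,L)·P(L).

P(X|do(H)): backdoor, adjust for {L}.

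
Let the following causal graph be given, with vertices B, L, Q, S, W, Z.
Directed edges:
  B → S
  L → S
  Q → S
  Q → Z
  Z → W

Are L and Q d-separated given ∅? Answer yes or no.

Bayes-Ball from L | ∅ reaches {S}.
Q ∉ reach(L|∅) ⇒ L ⊥ Q | ∅.

Yes — L ⊥ Q | ∅.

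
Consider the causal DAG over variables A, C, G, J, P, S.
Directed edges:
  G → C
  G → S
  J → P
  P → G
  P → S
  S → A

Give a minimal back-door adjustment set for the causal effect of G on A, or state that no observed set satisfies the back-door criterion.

desc(G)\{G}={A,C,S}; candidates ⊆ {J,P}.
size 0: {}; under {} G still reaches {A,J,P,S} ∋ A.
{P}: G⊥A given {P} in G with G→· removed — back-door holds.

G→A: minimal back-door set {P}.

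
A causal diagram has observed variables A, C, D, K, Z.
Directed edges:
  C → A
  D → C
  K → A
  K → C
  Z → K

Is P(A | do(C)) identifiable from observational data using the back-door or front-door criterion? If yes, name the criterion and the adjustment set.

P(A|do(C)): backdoor, adjust for {K}.

desc(C)\{C}={A}; candidates ⊆ {D,K,Z}.
size 0: {}; under {} C still reaches {A,D,K,Z} ∋ A.
{K}: C⊥A given {K} in G with C→· removed — back-door holds.
P(A|do(C)) = Σ_{K} P(A|C,K)·P(K).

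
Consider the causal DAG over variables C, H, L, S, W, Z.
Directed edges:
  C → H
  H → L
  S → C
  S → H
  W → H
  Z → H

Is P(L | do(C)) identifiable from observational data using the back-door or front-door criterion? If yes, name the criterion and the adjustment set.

P(L|do(C)): backdoor, adjust for {S}.

desc(C)\{C}={H,L}; candidates ⊆ {S,W,Z}.
size 0: {}; under {} C still reaches {H,L,S} ∋ L.
{S}: C⊥L given {S} in G with C→· removed — back-door holds.
P(L|do(C)) = Σ_{S} P(L|C,S)·P(S).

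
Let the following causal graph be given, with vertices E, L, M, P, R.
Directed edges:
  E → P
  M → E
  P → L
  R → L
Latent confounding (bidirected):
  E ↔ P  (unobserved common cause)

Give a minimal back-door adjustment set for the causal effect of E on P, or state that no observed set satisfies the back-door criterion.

E→P: no observed back-door set.

desc(E)\{E}={L,P}; candidates ⊆ {M,R}.
E↔P: latent back-door arc(s) into E.
size 0: {}; under {} E still reaches {L,M,P} ∋ P.
size 1: {M}, {R}; under {M} E still reaches {L,P} ∋ P.
size 2: {M,R}; under {M,R} E still reaches {L,P} ∋ P.
E↔P cannot be blocked by any observed set — no back-door set.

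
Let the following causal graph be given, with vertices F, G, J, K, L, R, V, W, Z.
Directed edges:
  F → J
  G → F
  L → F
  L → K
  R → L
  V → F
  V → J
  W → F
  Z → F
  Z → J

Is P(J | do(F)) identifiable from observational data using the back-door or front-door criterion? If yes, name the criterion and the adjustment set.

P(J|do(F)): backdoor, adjust for {V, Z}.

desc(F)\{F}={J}; candidates ⊆ {G,K,L,R,V,W,Z}.
size 0: {}; under {} F still reaches {G,J,K,L,R,V,W,Z} ∋ J.
size 1: {G}, {K}, {L} …(+4); under {G} F still reaches {J,K,L,R,V,W,Z} ∋ J.
{V,Z}: F⊥J given {V,Z} in G with F→· removed — back-door holds.
P(J|do(F)) = Σ_{V,Z} P(J|F,V,Z)·P(V,Z).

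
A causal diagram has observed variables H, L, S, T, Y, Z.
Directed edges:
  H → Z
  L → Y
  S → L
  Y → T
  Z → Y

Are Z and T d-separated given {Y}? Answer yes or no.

Yes — Z ⊥ T | {Y}.

Bayes-Ball from Z | {Y} reaches {H,L,S}.
T ∉ reach(Z|{Y}) ⇒ Z ⊥ T | {Y}.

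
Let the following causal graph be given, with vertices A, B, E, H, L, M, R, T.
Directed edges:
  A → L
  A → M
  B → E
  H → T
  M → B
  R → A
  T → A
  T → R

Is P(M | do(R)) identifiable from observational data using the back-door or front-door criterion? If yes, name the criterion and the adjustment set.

P(M|do(R)): backdoor, adjust for {T}.

desc(R)\{R}={A,B,E,L,M}; candidates ⊆ {H,T}.
size 0: {}; under {} R still reaches {A,B,E,H,L,M,T} ∋ M.
{T}: R⊥M given {T} in G with R→· removed — back-door holds.
P(M|do(R)) = Σ_{T} P(M|R,T)·P(T).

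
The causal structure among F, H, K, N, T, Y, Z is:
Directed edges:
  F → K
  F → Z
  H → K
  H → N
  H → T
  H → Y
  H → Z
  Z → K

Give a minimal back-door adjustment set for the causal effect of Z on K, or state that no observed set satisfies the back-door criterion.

desc(Z)\{Z}={K}; candidates ⊆ {F,H,N,T,Y}.
size 0: {}; under {} Z still reaches {F,H,K,N,T,Y} ∋ K.
size 1: {F}, {H}, {N} …(+2); under {F} Z still reaches {H,K,N,T,Y} ∋ K.
{F,H}: Z⊥K given {F,H} in G with Z→· removed — back-door holds.

Z→K: minimal back-door set {F, H}.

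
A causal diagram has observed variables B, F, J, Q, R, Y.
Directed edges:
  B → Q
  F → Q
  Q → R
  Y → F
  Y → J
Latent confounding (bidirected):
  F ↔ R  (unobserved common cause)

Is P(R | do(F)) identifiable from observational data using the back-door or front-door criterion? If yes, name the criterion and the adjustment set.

P(R|do(F)): frontdoor, adjust for {Q}.

desc(F)\{F}={Q,R}; candidates ⊆ {B,J,Y}.
F↔R: latent back-door arc(s) into F.
size 0: {}; under {} F still reaches {J,R,Y} ∋ R.
size 1: {B}, {J}, {Y}; under {B} F still reaches {J,R,Y} ∋ R.
size 2: {B,J}, {B,Y}, {J,Y}; under {B,J} F still reaches {R,Y} ∋ R.
F↔R cannot be blocked by any observed set — no back-door set.
{Q}: (i) intercepts every directed F→R path; (ii) no back-door F→{Q}; (iii) {F} blocks every back-door {Q}→R. Front-door holds.
P(R|do(F)) = Σ_{Q} P(Q|F) Σ_{F'} P(R|Q,F')P(F').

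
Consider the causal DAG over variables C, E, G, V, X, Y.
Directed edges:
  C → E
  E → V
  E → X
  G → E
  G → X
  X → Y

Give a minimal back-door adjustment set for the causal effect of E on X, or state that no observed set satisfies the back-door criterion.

desc(E)\{E}={V,X,Y}; candidates ⊆ {C,G}.
size 0: {}; under {} E still reaches {C,G,X,Y} ∋ X.
{G}: E⊥X given {G} in G with E→· removed — back-door holds.

E→X: minimal back-door set {G}.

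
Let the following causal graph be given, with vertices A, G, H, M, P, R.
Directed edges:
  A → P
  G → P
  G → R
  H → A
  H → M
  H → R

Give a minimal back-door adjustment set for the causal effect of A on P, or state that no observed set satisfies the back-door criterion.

A→P: minimal back-door set ∅.

desc(A)\{A}={P}; candidates ⊆ {G,H,M,R}.
∅: A⊥P given ∅ in G with A→· removed — back-door holds.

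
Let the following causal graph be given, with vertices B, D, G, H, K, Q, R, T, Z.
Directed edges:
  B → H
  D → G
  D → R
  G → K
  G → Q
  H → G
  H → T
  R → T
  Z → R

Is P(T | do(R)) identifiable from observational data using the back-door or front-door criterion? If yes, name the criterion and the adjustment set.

desc(R)\{R}={T}; candidates ⊆ {B,D,G,H,K,Q,Z}.
∅: R⊥T given ∅ in G with R→· removed — back-door holds.
P(T|do(R)) = P(T|R) — no adjustment needed.

P(T|do(R)): backdoor, adjust for ∅.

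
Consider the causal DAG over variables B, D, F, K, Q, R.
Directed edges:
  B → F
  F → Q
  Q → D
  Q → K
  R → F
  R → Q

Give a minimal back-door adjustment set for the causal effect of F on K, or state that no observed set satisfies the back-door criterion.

desc(F)\{F}={D,K,Q}; candidates ⊆ {B,R}.
size 0: {}; under {} F still reaches {B,D,K,Q,R} ∋ K.
{R}: F⊥K given {R} in G with F→· removed — back-door holds.

F→K: minimal back-door set {R}.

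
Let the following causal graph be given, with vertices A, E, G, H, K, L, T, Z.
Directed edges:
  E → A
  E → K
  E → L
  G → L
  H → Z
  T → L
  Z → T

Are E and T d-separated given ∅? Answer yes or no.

Bayes-Ball from E | ∅ reaches {A,K,L}.
T ∉ reach(E|∅) ⇒ E ⊥ T | ∅.

Yes — E ⊥ T | ∅.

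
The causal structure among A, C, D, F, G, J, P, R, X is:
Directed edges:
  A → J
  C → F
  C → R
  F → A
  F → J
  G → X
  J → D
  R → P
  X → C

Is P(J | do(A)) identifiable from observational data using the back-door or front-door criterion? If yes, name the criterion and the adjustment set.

desc(A)\{A}={D,J}; candidates ⊆ {C,F,G,P,R,X}.
size 0: {}; under {} A still reaches {C,D,F,G,J,P,R,X} ∋ J.
{F}: A⊥J given {F} in G with A→· removed — back-door holds.
P(J|do(A)) = Σ_{F} P(J|A,F)·P(F).

P(J|do(A)): backdoor, adjust for {F}.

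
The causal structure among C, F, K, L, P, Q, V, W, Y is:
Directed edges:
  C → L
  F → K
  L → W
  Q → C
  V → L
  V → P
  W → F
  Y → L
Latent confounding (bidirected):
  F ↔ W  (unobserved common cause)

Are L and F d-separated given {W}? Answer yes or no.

Bayes-Ball from L | {W} reaches {C,F,K,P,Q,V,Y}.
F ∈ reach(L|{W}) ⇒ L ⊥̸ F | {W}.

No — L and F are d-connected given {W}.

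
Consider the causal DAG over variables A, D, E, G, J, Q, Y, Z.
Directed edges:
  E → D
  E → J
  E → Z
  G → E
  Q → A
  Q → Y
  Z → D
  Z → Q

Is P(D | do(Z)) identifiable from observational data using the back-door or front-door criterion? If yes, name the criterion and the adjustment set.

desc(Z)\{Z}={A,D,Q,Y}; candidates ⊆ {E,G,J}.
size 0: {}; under {} Z still reaches {D,E,G,J} ∋ D.
{E}: Z⊥D given {E} in G with Z→· removed — back-door holds.
P(D|do(Z)) = Σ_{E} P(D|Z,E)·P(E).

P(D|do(Z)): backdoor, adjust for {E}.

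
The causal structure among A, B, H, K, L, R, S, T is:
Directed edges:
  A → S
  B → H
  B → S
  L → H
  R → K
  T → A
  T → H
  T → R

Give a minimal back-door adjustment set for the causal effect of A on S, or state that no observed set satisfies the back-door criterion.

A→S: minimal back-door set ∅.

desc(A)\{A}={S}; candidates ⊆ {B,H,K,L,R,T}.
∅: A⊥S given ∅ in G with A→· removed — back-door holds.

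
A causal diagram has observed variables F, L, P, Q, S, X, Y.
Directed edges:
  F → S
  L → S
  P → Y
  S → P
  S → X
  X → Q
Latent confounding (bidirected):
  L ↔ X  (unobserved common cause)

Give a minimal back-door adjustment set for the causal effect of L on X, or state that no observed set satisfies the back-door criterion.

desc(L)\{L}={P,Q,S,X,Y}; candidates ⊆ {F}.
L↔X: latent back-door arc(s) into L.
size 0: {}; under {} L still reaches {Q,X} ∋ X.
size 1: {F}; under {F} L still reaches {Q,X} ∋ X.
L↔X cannot be blocked by any observed set — no back-door set.

L→X: no observed back-door set.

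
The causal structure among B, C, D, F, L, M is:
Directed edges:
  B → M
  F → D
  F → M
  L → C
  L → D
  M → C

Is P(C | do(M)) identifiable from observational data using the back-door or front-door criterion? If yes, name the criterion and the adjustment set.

desc(M)\{M}={C}; candidates ⊆ {B,D,F,L}.
∅: M⊥C given ∅ in G with M→· removed — back-door holds.
P(C|do(M)) = P(C|M) — no adjustment needed.

P(C|do(M)): backdoor, adjust for ∅.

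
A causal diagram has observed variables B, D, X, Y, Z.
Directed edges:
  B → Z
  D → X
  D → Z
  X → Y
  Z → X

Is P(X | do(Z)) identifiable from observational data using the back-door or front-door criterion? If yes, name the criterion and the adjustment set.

desc(Z)\{Z}={X,Y}; candidates ⊆ {B,D}.
size 0: {}; under {} Z still reaches {B,D,X,Y} ∋ X.
{D}: Z⊥X given {D} in G with Z→· removed — back-door holds.
P(X|do(Z)) = Σ_{D} P(X|Z,D)·P(D).

P(X|do(Z)): backdoor, adjust for {D}.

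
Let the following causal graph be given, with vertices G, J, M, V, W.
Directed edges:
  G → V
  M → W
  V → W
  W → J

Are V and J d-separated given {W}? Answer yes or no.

Bayes-Ball from V | {W} reaches {G,M}.
J ∉ reach(V|{W}) ⇒ V ⊥ J | {W}.

Yes — V ⊥ J | {W}.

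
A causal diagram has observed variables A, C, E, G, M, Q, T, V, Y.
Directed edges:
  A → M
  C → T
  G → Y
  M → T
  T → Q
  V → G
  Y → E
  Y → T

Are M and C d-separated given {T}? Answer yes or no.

Bayes-Ball from M | {T} reaches {A,C,E,G,V,Y}.
C ∈ reach(M|{T}) ⇒ M ⊥̸ C | {T}.

No — M and C are d-connected given {T}.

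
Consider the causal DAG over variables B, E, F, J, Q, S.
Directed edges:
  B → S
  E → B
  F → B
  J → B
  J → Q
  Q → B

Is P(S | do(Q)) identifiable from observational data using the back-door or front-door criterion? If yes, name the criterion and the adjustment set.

P(S|do(Q)): backdoor, adjust for {J}.

desc(Q)\{Q}={B,S}; candidates ⊆ {E,F,J}.
size 0: {}; under {} Q still reaches {B,J,S} ∋ S.
{J}: Q⊥S given {J} in G with Q→· removed — back-door holds.
P(S|do(Q)) = Σ_{J} P(S|Q,J)·P(J).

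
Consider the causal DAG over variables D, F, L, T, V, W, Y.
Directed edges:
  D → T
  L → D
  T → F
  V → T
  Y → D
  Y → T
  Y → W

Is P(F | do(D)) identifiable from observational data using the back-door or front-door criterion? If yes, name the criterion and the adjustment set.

desc(D)\{D}={F,T}; candidates ⊆ {L,V,W,Y}.
size 0: {}; under {} D still reaches {F,L,T,W,Y} ∋ F.
{Y}: D⊥F given {Y} in G with D→· removed — back-door holds.
P(F|do(D)) = Σ_{Y} P(F|D,Y)·P(Y).

P(F|do(D)): backdoor, adjust for {Y}.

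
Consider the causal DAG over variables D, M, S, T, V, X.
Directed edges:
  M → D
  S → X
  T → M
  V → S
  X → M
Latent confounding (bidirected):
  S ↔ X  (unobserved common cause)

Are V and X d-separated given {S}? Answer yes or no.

Bayes-Ball from V | {S} reaches {D,M,X}.
X ∈ reach(V|{S}) ⇒ V ⊥̸ X | {S}.

No — V and X are d-connected given {S}.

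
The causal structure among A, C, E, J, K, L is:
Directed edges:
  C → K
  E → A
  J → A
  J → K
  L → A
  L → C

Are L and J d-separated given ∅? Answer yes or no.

Yes — L ⊥ J | ∅.

Bayes-Ball from L | ∅ reaches {A,C,K}.
J ∉ reach(L|∅) ⇒ L ⊥ J | ∅.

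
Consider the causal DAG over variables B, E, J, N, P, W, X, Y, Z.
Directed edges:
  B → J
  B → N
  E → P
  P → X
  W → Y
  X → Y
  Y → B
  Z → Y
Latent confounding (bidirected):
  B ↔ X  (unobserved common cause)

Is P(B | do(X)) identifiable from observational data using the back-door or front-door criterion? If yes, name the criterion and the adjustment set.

desc(X)\{X}={B,J,N,Y}; candidates ⊆ {E,P,W,Z}.
X↔B: latent back-door arc(s) into X.
size 0: {}; under {} X still reaches {B,E,J,N,P} ∋ B.
size 1: {E}, {P}, {W} …(+1); under {E} X still reaches {B,J,N,P} ∋ B.
size 2: {E,P}, {E,W}, {E,Z} …(+3); under {E,P} X still reaches {B,J,N} ∋ B.
X↔B cannot be blocked by any observed set — no back-door set.
{Y}: (i) intercepts every directed X→B path; (ii) no back-door X→{Y}; (iii) {X} blocks every back-door {Y}→B. Front-door holds.
P(B|do(X)) = Σ_{Y} P(Y|X) Σ_{X'} P(B|Y,X')P(X').

P(B|do(X)): frontdoor, adjust for {Y}.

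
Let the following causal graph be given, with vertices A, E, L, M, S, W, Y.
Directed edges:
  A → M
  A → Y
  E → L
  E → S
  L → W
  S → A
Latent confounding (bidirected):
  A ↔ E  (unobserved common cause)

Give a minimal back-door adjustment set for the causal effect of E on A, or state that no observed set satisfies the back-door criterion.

desc(E)\{E}={A,L,M,S,W,Y}; candidates ⊆ {—}.
E↔A: latent back-door arc(s) into E.
size 0: {}; under {} E still reaches {A,M,Y} ∋ A.
E↔A cannot be blocked by any observed set — no back-door set.

E→A: no observed back-door set.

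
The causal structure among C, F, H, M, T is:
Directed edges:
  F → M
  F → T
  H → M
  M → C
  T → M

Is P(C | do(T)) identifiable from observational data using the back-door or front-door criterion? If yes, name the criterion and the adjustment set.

desc(T)\{T}={C,M}; candidates ⊆ {F,H}.
size 0: {}; under {} T still reaches {C,F,M} ∋ C.
{F}: T⊥C given {F} in G with T→· removed — back-door holds.
P(C|do(T)) = Σ_{F} P(C|T,F)·P(F).

P(C|do(T)): backdoor, adjust for {F}.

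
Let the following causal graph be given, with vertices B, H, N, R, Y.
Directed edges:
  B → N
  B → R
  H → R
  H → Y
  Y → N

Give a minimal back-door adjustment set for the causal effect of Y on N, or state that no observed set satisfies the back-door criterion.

desc(Y)\{Y}={N}; candidates ⊆ {B,H,R}.
∅: Y⊥N given ∅ in G with Y→· removed — back-door holds.

Y→N: minimal back-door set ∅.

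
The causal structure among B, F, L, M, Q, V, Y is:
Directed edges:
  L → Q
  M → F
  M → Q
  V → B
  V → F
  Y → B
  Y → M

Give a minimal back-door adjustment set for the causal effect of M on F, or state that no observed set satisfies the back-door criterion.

desc(M)\{M}={F,Q}; candidates ⊆ {B,L,V,Y}.
∅: M⊥F given ∅ in G with M→· removed — back-door holds.

M→F: minimal back-door set ∅.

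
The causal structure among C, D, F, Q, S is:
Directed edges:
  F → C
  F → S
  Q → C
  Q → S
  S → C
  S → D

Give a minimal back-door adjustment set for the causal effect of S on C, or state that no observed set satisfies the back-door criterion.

S→C: minimal back-door set {F, Q}.

desc(S)\{S}={C,D}; candidates ⊆ {F,Q}.
size 0: {}; under {} S still reaches {C,F,Q} ∋ C.
size 1: {F}, {Q}; under {F} S still reaches {C,Q} ∋ C.
{F,Q}: S⊥C given {F,Q} in G with S→· removed — back-door holds.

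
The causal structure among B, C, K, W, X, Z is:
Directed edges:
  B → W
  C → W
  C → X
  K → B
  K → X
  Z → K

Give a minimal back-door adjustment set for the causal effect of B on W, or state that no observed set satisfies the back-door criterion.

desc(B)\{B}={W}; candidates ⊆ {C,K,X,Z}.
∅: B⊥W given ∅ in G with B→· removed — back-door holds.

B→W: minimal back-door set ∅.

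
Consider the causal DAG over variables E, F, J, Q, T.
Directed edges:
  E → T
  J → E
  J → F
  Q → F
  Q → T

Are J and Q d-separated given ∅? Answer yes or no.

Yes — J ⊥ Q | ∅.

Bayes-Ball from J | ∅ reaches {E,F,T}.
Q ∉ reach(J|∅) ⇒ J ⊥ Q | ∅.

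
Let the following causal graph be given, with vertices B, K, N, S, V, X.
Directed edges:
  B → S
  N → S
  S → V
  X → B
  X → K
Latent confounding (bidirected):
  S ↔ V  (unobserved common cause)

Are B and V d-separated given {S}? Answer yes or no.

Bayes-Ball from B | {S} reaches {K,N,V,X}.
V ∈ reach(B|{S}) ⇒ B ⊥̸ V | {S}.

No — B and V are d-connected given {S}.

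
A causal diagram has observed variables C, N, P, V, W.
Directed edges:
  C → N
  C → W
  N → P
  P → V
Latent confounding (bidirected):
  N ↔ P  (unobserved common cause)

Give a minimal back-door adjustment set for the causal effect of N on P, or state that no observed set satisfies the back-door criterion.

desc(N)\{N}={P,V}; candidates ⊆ {C,W}.
N↔P: latent back-door arc(s) into N.
size 0: {}; under {} N still reaches {C,P,V,W} ∋ P.
size 1: {C}, {W}; under {C} N still reaches {P,V} ∋ P.
size 2: {C,W}; under {C,W} N still reaches {P,V} ∋ P.
N↔P cannot be blocked by any observed set — no back-door set.

N→P: no observed back-door set.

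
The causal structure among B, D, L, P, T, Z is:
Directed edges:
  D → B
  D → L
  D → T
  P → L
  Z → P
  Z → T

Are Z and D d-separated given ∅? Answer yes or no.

Yes — Z ⊥ D | ∅.

Bayes-Ball from Z | ∅ reaches {L,P,T}.
D ∉ reach(Z|∅) ⇒ Z ⊥ D | ∅.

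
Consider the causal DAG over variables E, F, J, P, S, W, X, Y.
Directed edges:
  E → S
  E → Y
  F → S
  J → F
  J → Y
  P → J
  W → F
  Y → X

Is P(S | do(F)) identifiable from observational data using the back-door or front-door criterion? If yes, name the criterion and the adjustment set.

P(S|do(F)): backdoor, adjust for ∅.

desc(F)\{F}={S}; candidates ⊆ {E,J,P,W,X,Y}.
∅: F⊥S given ∅ in G with F→· removed — back-door holds.
P(S|do(F)) = P(S|F) — no adjustment needed.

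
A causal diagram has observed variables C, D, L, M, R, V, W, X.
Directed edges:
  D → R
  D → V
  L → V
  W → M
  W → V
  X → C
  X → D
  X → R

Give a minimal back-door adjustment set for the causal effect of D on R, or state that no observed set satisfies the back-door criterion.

desc(D)\{D}={R,V}; candidates ⊆ {C,L,M,W,X}.
size 0: {}; under {} D still reaches {C,R,X} ∋ R.
{X}: D⊥R given {X} in G with D→· removed — back-door holds.

D→R: minimal back-door set {X}.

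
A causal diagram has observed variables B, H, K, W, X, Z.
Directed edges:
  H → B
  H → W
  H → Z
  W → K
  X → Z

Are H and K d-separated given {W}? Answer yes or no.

Yes — H ⊥ K | {W}.

Bayes-Ball from H | {W} reaches {B,Z}.
K ∉ reach(H|{W}) ⇒ H ⊥ K | {W}.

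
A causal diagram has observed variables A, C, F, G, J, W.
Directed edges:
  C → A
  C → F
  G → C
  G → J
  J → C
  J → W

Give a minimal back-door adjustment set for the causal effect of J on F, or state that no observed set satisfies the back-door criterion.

desc(J)\{J}={A,C,F,W}; candidates ⊆ {G}.
size 0: {}; under {} J still reaches {A,C,F,G} ∋ F.
{G}: J⊥F given {G} in G with J→· removed — back-door holds.

J→F: minimal back-door set {G}.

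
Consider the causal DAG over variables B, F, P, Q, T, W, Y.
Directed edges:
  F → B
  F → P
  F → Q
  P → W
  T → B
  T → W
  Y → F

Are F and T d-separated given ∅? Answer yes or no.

Yes — F ⊥ T | ∅.

Bayes-Ball from F | ∅ reaches {B,P,Q,W,Y}.
T ∉ reach(F|∅) ⇒ F ⊥ T | ∅.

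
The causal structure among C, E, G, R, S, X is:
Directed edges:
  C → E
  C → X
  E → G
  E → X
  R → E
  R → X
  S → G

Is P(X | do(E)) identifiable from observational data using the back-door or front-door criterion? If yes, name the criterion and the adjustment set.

desc(E)\{E}={G,X}; candidates ⊆ {C,R,S}.
size 0: {}; under {} E still reaches {C,R,X} ∋ X.
size 1: {C}, {R}, {S}; under {C} E still reaches {R,X} ∋ X.
{C,R}: E⊥X given {C,R} in G with E→· removed — back-door holds.
P(X|do(E)) = Σ_{C,R} P(X|E,C,R)·P(C,R).

P(X|do(E)): backdoor, adjust for {C, R}.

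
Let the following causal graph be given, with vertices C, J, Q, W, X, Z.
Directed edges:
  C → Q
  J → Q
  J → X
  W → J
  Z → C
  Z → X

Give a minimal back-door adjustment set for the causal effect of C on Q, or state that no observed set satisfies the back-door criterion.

desc(C)\{C}={Q}; candidates ⊆ {J,W,X,Z}.
∅: C⊥Q given ∅ in G with C→· removed — back-door holds.

C→Q: minimal back-door set ∅.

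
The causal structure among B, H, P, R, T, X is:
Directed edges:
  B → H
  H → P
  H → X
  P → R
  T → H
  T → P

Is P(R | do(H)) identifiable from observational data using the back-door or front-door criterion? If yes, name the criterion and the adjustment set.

P(R|do(H)): backdoor, adjust for {T}.

desc(H)\{H}={P,R,X}; candidates ⊆ {B,T}.
size 0: {}; under {} H still reaches {B,P,R,T} ∋ R.
{T}: H⊥R given {T} in G with H→· removed — back-door holds.
P(R|do(H)) = Σ_{T} P(R|H,T)·P(T).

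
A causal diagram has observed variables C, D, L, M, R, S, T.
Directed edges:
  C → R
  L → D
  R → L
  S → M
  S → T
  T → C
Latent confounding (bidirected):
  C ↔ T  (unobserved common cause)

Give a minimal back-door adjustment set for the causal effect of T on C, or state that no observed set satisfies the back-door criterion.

T→C: no observed back-door set.

desc(T)\{T}={C,D,L,R}; candidates ⊆ {M,S}.
T↔C: latent back-door arc(s) into T.
size 0: {}; under {} T still reaches {C,D,L,M,R,S} ∋ C.
size 1: {M}, {S}; under {M} T still reaches {C,D,L,R,S} ∋ C.
size 2: {M,S}; under {M,S} T still reaches {C,D,L,R} ∋ C.
T↔C cannot be blocked by any observed set — no back-door set.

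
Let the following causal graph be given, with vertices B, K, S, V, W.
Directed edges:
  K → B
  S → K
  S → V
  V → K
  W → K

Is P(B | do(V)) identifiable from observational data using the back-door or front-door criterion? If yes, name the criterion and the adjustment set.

desc(V)\{V}={B,K}; candidates ⊆ {S,W}.
size 0: {}; under {} V still reaches {B,K,S} ∋ B.
{S}: V⊥B given {S} in G with V→· removed — back-door holds.
P(B|do(V)) = Σ_{S} P(B|V,S)·P(S).

P(B|do(V)): backdoor, adjust for {S}.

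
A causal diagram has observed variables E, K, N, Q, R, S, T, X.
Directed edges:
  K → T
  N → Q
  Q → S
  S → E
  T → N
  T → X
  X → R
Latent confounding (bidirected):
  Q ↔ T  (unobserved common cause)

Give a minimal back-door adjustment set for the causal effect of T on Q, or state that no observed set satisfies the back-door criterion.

desc(T)\{T}={E,N,Q,R,S,X}; candidates ⊆ {K}.
T↔Q: latent back-door arc(s) into T.
size 0: {}; under {} T still reaches {E,K,Q,S} ∋ Q.
size 1: {K}; under {K} T still reaches {E,Q,S} ∋ Q.
T↔Q cannot be blocked by any observed set — no back-door set.

T→Q: no observed back-door set.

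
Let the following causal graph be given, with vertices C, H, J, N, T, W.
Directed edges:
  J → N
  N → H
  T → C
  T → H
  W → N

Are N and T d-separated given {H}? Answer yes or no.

No — N and T are d-connected given {H}.

Bayes-Ball from N | {H} reaches {C,J,T,W}.
T ∈ reach(N|{H}) ⇒ N ⊥̸ T | {H}.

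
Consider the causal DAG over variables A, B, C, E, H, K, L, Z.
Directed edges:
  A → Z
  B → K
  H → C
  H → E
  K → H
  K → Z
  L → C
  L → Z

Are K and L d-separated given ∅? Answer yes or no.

Yes — K ⊥ L | ∅.

Bayes-Ball from K | ∅ reaches {B,C,E,H,Z}.
L ∉ reach(K|∅) ⇒ K ⊥ L | ∅.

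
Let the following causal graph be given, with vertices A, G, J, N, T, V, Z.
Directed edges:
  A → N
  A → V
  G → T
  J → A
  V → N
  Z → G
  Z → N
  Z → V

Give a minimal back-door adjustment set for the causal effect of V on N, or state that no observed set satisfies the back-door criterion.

V→N: minimal back-door set {A, Z}.

desc(V)\{V}={N}; candidates ⊆ {A,G,J,T,Z}.
size 0: {}; under {} V still reaches {A,G,J,N,T,Z} ∋ N.
size 1: {A}, {G}, {J} …(+2); under {A} V still reaches {G,N,T,Z} ∋ N.
{A,Z}: V⊥N given {A,Z} in G with V→· removed — back-door holds.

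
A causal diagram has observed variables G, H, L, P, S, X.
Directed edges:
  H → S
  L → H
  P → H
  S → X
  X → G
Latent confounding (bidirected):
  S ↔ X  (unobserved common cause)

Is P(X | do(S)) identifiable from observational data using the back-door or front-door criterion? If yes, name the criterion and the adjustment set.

P(X|do(S)): not identifiable (no BD/FD set).

desc(S)\{S}={G,X}; candidates ⊆ {H,L,P}.
S↔X: latent back-door arc(s) into S.
size 0: {}; under {} S still reaches {G,H,L,P,X} ∋ X.
size 1: {H}, {L}, {P}; under {H} S still reaches {G,X} ∋ X.
size 2: {H,L}, {H,P}, {L,P}; under {H,L} S still reaches {G,X} ∋ X.
S↔X cannot be blocked by any observed set — no back-door set.
No mediator lies on a directed S→…→X path.
Neither criterion identifies P(X|do(S)) in this graph.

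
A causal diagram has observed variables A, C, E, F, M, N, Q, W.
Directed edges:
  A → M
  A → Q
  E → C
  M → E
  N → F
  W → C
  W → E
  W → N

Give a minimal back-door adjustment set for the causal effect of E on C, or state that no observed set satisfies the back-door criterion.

desc(E)\{E}={C}; candidates ⊆ {A,F,M,N,Q,W}.
size 0: {}; under {} E still reaches {A,C,F,M,N,Q,W} ∋ C.
{W}: E⊥C given {W} in G with E→· removed — back-door holds.

E→C: minimal back-door set {W}.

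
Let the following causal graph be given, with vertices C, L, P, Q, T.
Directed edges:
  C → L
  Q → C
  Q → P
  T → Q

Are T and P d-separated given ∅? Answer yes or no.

Bayes-Ball from T | ∅ reaches {C,L,P,Q}.
P ∈ reach(T|∅) ⇒ T ⊥̸ P | ∅.

No — T and P are d-connected given ∅.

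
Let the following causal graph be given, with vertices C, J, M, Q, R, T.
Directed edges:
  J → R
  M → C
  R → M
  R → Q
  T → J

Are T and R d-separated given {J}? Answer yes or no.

Bayes-Ball from T | {J} reaches ∅.
R ∉ reach(T|{J}) ⇒ T ⊥ R | {J}.

Yes — T ⊥ R | {J}.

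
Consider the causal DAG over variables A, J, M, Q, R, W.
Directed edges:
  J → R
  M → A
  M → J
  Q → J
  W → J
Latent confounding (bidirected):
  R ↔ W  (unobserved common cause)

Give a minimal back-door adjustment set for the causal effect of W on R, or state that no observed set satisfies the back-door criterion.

W→R: no observed back-door set.

desc(W)\{W}={J,R}; candidates ⊆ {A,M,Q}.
W↔R: latent back-door arc(s) into W.
size 0: {}; under {} W still reaches {R} ∋ R.
size 1: {A}, {M}, {Q}; under {A} W still reaches {R} ∋ R.
size 2: {A,M}, {A,Q}, {M,Q}; under {A,M} W still reaches {R} ∋ R.
W↔R cannot be blocked by any observed set — no back-door set.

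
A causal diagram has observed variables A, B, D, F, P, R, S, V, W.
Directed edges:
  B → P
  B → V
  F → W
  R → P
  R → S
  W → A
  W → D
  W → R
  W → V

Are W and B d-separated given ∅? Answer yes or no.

Bayes-Ball from W | ∅ reaches {A,D,F,P,R,S,V}.
B ∉ reach(W|∅) ⇒ W ⊥ B | ∅.

Yes — W ⊥ B | ∅.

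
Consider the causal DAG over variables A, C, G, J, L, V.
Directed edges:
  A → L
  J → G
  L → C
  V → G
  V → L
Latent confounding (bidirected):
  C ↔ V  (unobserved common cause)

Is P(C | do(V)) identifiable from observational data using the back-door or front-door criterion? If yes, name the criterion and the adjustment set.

desc(V)\{V}={C,G,L}; candidates ⊆ {A,J}.
V↔C: latent back-door arc(s) into V.
size 0: {}; under {} V still reaches {C} ∋ C.
size 1: {A}, {J}; under {A} V still reaches {C} ∋ C.
size 2: {A,J}; under {A,J} V still reaches {C} ∋ C.
V↔C cannot be blocked by any observed set — no back-door set.
{L}: (i) intercepts every directed V→C path; (ii) no back-door V→{L}; (iii) {V} blocks every back-door {L}→C. Front-door holds.
P(C|do(V)) = Σ_{L} P(L|V) Σ_{V'} P(C|L,V')P(V').

P(C|do(V)): frontdoor, adjust for {L}.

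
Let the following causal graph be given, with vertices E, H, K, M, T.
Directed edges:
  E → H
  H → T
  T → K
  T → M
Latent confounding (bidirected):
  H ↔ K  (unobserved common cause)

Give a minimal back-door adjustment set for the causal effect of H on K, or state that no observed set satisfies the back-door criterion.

H→K: no observed back-door set.

desc(H)\{H}={K,M,T}; candidates ⊆ {E}.
H↔K: latent back-door arc(s) into H.
size 0: {}; under {} H still reaches {E,K} ∋ K.
size 1: {E}; under {E} H still reaches {K} ∋ K.
H↔K cannot be blocked by any observed set — no back-door set.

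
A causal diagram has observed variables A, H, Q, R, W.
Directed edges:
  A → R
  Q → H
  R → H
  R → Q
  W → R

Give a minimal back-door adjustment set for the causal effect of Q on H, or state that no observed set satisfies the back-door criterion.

desc(Q)\{Q}={H}; candidates ⊆ {A,R,W}.
size 0: {}; under {} Q still reaches {A,H,R,W} ∋ H.
{R}: Q⊥H given {R} in G with Q→· removed — back-door holds.

Q→H: minimal back-door set {R}.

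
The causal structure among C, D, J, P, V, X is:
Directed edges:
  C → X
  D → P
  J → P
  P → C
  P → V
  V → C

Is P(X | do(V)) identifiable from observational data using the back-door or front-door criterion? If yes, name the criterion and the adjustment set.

P(X|do(V)): backdoor, adjust for {P}.

desc(V)\{V}={C,X}; candidates ⊆ {D,J,P}.
size 0: {}; under {} V still reaches {C,D,J,P,X} ∋ X.
{P}: V⊥X given {P} in G with V→· removed — back-door holds.
P(X|do(V)) = Σ_{P} P(X|V,P)·P(P).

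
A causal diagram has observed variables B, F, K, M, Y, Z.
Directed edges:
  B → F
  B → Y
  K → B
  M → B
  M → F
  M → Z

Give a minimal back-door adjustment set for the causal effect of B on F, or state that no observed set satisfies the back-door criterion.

desc(B)\{B}={F,Y}; candidates ⊆ {K,M,Z}.
size 0: {}; under {} B still reaches {F,K,M,Z} ∋ F.
{M}: B⊥F given {M} in G with B→· removed — back-door holds.

B→F: minimal back-door set {M}.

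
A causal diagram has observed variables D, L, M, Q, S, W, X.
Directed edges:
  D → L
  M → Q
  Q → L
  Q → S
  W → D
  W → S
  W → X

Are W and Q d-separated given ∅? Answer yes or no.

Bayes-Ball from W | ∅ reaches {D,L,S,X}.
Q ∉ reach(W|∅) ⇒ W ⊥ Q | ∅.

Yes — W ⊥ Q | ∅.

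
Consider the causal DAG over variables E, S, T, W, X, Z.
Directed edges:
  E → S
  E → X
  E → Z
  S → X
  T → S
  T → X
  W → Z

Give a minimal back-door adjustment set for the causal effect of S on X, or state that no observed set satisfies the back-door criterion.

S→X: minimal back-door set {E, T}.

desc(S)\{S}={X}; candidates ⊆ {E,T,W,Z}.
size 0: {}; under {} S still reaches {E,T,X,Z} ∋ X.
size 1: {E}, {T}, {W} …(+1); under {E} S still reaches {T,X} ∋ X.
{E,T}: S⊥X given {E,T} in G with S→· removed — back-door holds.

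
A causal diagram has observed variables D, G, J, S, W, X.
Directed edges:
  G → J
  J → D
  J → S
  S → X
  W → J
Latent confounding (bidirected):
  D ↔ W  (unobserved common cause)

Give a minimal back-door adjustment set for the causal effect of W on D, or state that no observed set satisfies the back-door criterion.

W→D: no observed back-door set.

desc(W)\{W}={D,J,S,X}; candidates ⊆ {G}.
W↔D: latent back-door arc(s) into W.
size 0: {}; under {} W still reaches {D} ∋ D.
size 1: {G}; under {G} W still reaches {D} ∋ D.
W↔D cannot be blocked by any observed set — no back-door set.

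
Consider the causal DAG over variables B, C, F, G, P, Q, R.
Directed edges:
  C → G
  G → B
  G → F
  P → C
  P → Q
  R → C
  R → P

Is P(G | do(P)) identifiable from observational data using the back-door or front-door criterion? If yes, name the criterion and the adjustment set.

P(G|do(P)): backdoor, adjust for {R}.

desc(P)\{P}={B,C,F,G,Q}; candidates ⊆ {R}.
size 0: {}; under {} P still reaches {B,C,F,G,R} ∋ G.
{R}: P⊥G given {R} in G with P→· removed — back-door holds.
P(G|do(P)) = Σ_{R} P(G|P,R)·P(R).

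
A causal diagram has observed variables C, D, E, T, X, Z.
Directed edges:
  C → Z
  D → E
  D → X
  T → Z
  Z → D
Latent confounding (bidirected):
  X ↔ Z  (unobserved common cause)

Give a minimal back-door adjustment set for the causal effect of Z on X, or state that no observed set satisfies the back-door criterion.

desc(Z)\{Z}={D,E,X}; candidates ⊆ {C,T}.
Z↔X: latent back-door arc(s) into Z.
size 0: {}; under {} Z still reaches {C,T,X} ∋ X.
size 1: {C}, {T}; under {C} Z still reaches {T,X} ∋ X.
size 2: {C,T}; under {C,T} Z still reaches {X} ∋ X.
Z↔X cannot be blocked by any observed set — no back-door set.

Z→X: no observed back-door set.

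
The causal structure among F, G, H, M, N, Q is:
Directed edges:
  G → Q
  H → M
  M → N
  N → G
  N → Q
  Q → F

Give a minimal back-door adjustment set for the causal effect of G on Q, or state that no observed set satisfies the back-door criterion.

G→Q: minimal back-door set {N}.

desc(G)\{G}={F,Q}; candidates ⊆ {H,M,N}.
size 0: {}; under {} G still reaches {F,H,M,N,Q} ∋ Q.
{N}: G⊥Q given {N} in G with G→· removed — back-door holds.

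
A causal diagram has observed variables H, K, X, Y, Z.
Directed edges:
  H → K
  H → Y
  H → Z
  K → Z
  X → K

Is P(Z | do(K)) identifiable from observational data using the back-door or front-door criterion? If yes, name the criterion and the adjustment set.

desc(K)\{K}={Z}; candidates ⊆ {H,X,Y}.
size 0: {}; under {} K still reaches {H,X,Y,Z} ∋ Z.
{H}: K⊥Z given {H} in G with K→· removed — back-door holds.
P(Z|do(K)) = Σ_{H} P(Z|K,H)·P(H).

P(Z|do(K)): backdoor, adjust for {H}.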